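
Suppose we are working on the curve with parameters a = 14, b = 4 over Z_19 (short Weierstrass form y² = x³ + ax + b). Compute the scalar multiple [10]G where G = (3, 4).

(17, 14)

Double-and-add on 10 = (1010)₂. Start with G = (3, 4) for the leading 1-bit.
double: tangent at (3, 4): λ = (3·3² + 14)/(2·4) ≡ 3/8. 8⁻¹ ≡ 12 (mod 19), so λ ≡ 3·12 ≡ 17.
  x = λ² - 3 - 3 = 289 - 6 ≡ 17; y = λ·(3 - 17) - 4 ≡ 5. → (17, 5)
double: tangent at (17, 5): λ = (3·17² + 14)/(2·5) ≡ 7/10. 10⁻¹ ≡ 2 (mod 19) since 10·2 = 20 ≡ 1, so λ ≡ 7·2 ≡ 14.
  x = λ² - 17 - 17 = 196 - 34 ≡ 10; y = λ·(17 - 10) - 5 ≡ 17. → (10, 17)
add G: (10, 17) + (3, 4). λ = (4 - 17)/(3 - 10) ≡ 6/12 mod 19. 12⁻¹ ≡ 8 (mod 19) since 12·8 = 96 ≡ 1, so λ ≡ 10.
  x = λ² - 10 - 3 = 100 - 13 ≡ 11; y = λ·(10 - 11) - 17 ≡ 11. → (11, 11)
double: tangent at (11, 11): λ = (3·11² + 14)/(2·11) ≡ 16/3. 3⁻¹ ≡ 13 (mod 19), so λ ≡ 16·13 ≡ 18.
  x = λ² - 11 - 11 = 324 - 22 ≡ 17; y = λ·(11 - 17) - 11 ≡ 14. → (17, 14)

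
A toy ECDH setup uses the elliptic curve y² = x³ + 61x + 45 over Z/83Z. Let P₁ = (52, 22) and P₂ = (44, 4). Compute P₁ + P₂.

(52, 22) + (44, 4). λ = (4 - 22)/(44 - 52) ≡ 65/75 mod 83. 75⁻¹ ≡ 31 (mod 83) since 75·31 = 2325 ≡ 1, so λ ≡ 23.
  x = λ² - 52 - 44 = 529 - 96 ≡ 18; y = λ·(52 - 18) - 22 ≡ 13. → (18, 13)

(18, 13)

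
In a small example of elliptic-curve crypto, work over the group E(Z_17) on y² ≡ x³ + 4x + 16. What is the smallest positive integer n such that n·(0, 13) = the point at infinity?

12

2P: tangent at (0, 13): λ = (3·0² + 4)/(2·13) ≡ 4/9. 9⁻¹ ≡ 2 (mod 17), so λ ≡ 4·2 ≡ 8.
  x = λ² - 0 - 0 = 64 - 0 ≡ 13; y = λ·(0 - 13) - 13 ≡ 2. → (13, 2)
3P: (13, 2) + (0, 13). λ = (13 - 2)/(0 - 13) ≡ 11/4 mod 17. 4⁻¹ ≡ 13 (mod 17), so λ ≡ 7.
  x = λ² - 13 - 0 = 49 - 13 ≡ 2; y = λ·(13 - 2) - 2 ≡ 7. → (2, 7)
4P: (2, 7) + (0, 13). λ = (13 - 7)/(0 - 2) ≡ 6/15 mod 17. 15⁻¹ ≡ 8 (mod 17), so λ ≡ 14.
  x = λ² - 2 - 0 = 196 - 2 ≡ 7; y = λ·(2 - 7) - 7 ≡ 8. → (7, 8)
5P: (7, 8) + (0, 13). λ = (13 - 8)/(0 - 7) ≡ 5/10 mod 17. 10⁻¹ ≡ 12 (mod 17) since 10·12 = 120 ≡ 1, so λ ≡ 9.
  x = λ² - 7 - 0 = 81 - 7 ≡ 6; y = λ·(7 - 6) - 8 ≡ 1. → (6, 1)
6P: (6, 1) + (0, 13). λ = (13 - 1)/(0 - 6) ≡ 12/11 mod 17. 11⁻¹ ≡ 14 (mod 17) since 11·14 = 154 ≡ 1, so λ ≡ 15.
  x = λ² - 6 - 0 = 225 - 6 ≡ 15; y = λ·(6 - 15) - 1 ≡ 0. → (15, 0)
7P: (15, 0) + (0, 13). λ = (13 - 0)/(0 - 15) ≡ 13/2 mod 17. 2⁻¹ ≡ 9 (mod 17), so λ ≡ 15.
  x = λ² - 15 - 0 = 225 - 15 ≡ 6; y = λ·(15 - 6) - 0 ≡ 16. → (6, 16)
8P: (6, 16) + (0, 13). λ = (13 - 16)/(0 - 6) ≡ 14/11 mod 17. 11⁻¹ ≡ 14 (mod 17), so λ ≡ 9.
  x = λ² - 6 - 0 = 81 - 6 ≡ 7; y = λ·(6 - 7) - 16 ≡ 9. → (7, 9)
9P: (7, 9) + (0, 13). λ = (13 - 9)/(0 - 7) ≡ 4/10 mod 17. 10⁻¹ ≡ 12 (mod 17), so λ ≡ 14.
  x = λ² - 7 - 0 = 196 - 7 ≡ 2; y = λ·(7 - 2) - 9 ≡ 10. → (2, 10)
10P: (2, 10) + (0, 13). λ = (13 - 10)/(0 - 2) ≡ 3/15 mod 17. 15⁻¹ ≡ 8 (mod 17) since 15·8 = 120 ≡ 1, so λ ≡ 7.
  x = λ² - 2 - 0 = 49 - 2 ≡ 13; y = λ·(2 - 13) - 10 ≡ 15. → (13, 15)
11P: (13, 15) + (0, 13). λ = (13 - 15)/(0 - 13) ≡ 15/4 mod 17. 4⁻¹ ≡ 13 (mod 17), so λ ≡ 8.
  x = λ² - 13 - 0 = 64 - 13 ≡ 0; y = λ·(13 - 0) - 15 ≡ 4. → (0, 4)
12P: (0, 4) + (0, 13): same x and y₁ ≡ -y₂, so the sum is the point at infinity.
12P = the point at infinity, so the order is 12.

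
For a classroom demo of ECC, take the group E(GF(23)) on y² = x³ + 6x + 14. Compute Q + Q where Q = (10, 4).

tangent at (10, 4): λ = (3·10² + 6)/(2·4) ≡ 7/8. 8⁻¹ ≡ 3 (mod 23), so λ ≡ 7·3 ≡ 21.
  x = λ² - 10 - 10 = 441 - 20 ≡ 7; y = λ·(10 - 7) - 4 ≡ 13. → (7, 13)

(7, 13)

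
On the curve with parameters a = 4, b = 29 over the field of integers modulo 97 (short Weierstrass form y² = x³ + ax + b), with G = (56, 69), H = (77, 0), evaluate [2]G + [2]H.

(55, 47)

First 2G:
Repeated addition: build up to 2G.
2G: tangent at (56, 69): λ = (3·56² + 4)/(2·69) ≡ 3/41. 41⁻¹ ≡ 71 (mod 97) since 41·71 = 2911 ≡ 1, so λ ≡ 3·71 ≡ 19.
  x = λ² - 56 - 56 = 361 - 112 ≡ 55; y = λ·(56 - 55) - 69 ≡ 47. → (55, 47)
2G = (55, 47).
Next 2H:
Repeated addition: build up to 2H.
2H: (77, 0) + (77, 0): same x and y₁ ≡ -y₂, so the sum is ∞.
2H = ∞.
Finally 2G + 2H:
(55, 47) + ∞ = (55, 47) (identity).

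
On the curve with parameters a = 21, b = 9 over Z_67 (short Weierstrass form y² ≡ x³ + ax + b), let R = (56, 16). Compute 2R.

tangent at (56, 16): λ = (3·56² + 21)/(2·16) ≡ 49/32. 32⁻¹ ≡ 44 (mod 67), so λ ≡ 49·44 ≡ 12.
  x = λ² - 56 - 56 = 144 - 112 ≡ 32; y = λ·(56 - 32) - 16 ≡ 4. → (32, 4)

(32, 4)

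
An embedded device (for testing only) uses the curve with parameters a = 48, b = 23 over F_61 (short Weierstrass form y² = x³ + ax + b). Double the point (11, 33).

tangent at (11, 33): λ = (3·11² + 48)/(2·33) ≡ 45/5. 5⁻¹ ≡ 49 (mod 61), so λ ≡ 45·49 ≡ 9.
  x = λ² - 11 - 11 = 81 - 22 ≡ 59; y = λ·(11 - 59) - 33 ≡ 23. → (59, 23)

(59, 23)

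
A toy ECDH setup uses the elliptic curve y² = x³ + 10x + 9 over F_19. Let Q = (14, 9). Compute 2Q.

tangent at (14, 9): λ = (3·14² + 10)/(2·9) ≡ 9/18. 18⁻¹ ≡ 18 (mod 19) since 18·18 = 324 ≡ 1, so λ ≡ 9·18 ≡ 10.
  x = λ² - 14 - 14 = 100 - 28 ≡ 15; y = λ·(14 - 15) - 9 ≡ 0. → (15, 0)

(15, 0)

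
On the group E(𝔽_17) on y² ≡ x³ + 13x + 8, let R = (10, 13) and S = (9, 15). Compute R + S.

(10, 13) + (9, 15). λ = (15 - 13)/(9 - 10) ≡ 2/16 mod 17. 16⁻¹ ≡ 16 (mod 17), so λ ≡ 15.
  x = λ² - 10 - 9 = 225 - 19 ≡ 2; y = λ·(10 - 2) - 13 ≡ 5. → (2, 5)

(2, 5)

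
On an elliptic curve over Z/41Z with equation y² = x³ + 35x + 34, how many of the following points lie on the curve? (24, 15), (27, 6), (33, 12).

(24, 15): 15² ≡ 20, rhs ≡ 20 → on.
(27, 6): 6² ≡ 36, rhs ≡ 39 → off.
(33, 12): 12² ≡ 21, rhs ≡ 21 → on.

2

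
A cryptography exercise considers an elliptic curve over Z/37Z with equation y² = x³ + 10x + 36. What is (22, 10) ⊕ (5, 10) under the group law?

(22, 10) + (5, 10). λ = (10 - 10)/(5 - 22) ≡ 0/20 mod 37. 20⁻¹ ≡ 13 (mod 37) since 20·13 = 260 ≡ 1, so λ ≡ 0.
  x = λ² - 22 - 5 = 0 - 27 ≡ 10; y = λ·(22 - 10) - 10 ≡ 27. → (10, 27)

(10, 27)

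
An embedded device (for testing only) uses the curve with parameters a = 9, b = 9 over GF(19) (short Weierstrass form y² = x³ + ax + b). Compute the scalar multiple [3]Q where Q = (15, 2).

(13, 10)

Repeated addition: build up to 3Q.
2Q: tangent at (15, 2): λ = (3·15² + 9)/(2·2) ≡ 0/4. 4⁻¹ ≡ 5 (mod 19), so λ ≡ 0·5 ≡ 0.
  x = λ² - 15 - 15 = 0 - 30 ≡ 8; y = λ·(15 - 8) - 2 ≡ 17. → (8, 17)
3Q: (8, 17) + (15, 2). λ = (2 - 17)/(15 - 8) ≡ 4/7 mod 19. 7⁻¹ ≡ 11 (mod 19) since 7·11 = 77 ≡ 1, so λ ≡ 6.
  x = λ² - 8 - 15 = 36 - 23 ≡ 13; y = λ·(8 - 13) - 17 ≡ 10. → (13, 10)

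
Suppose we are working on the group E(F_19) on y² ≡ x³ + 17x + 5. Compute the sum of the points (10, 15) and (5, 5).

(8, 8)

(10, 15) + (5, 5). λ = (5 - 15)/(5 - 10) ≡ 9/14 mod 19. 14⁻¹ ≡ 15 (mod 19), so λ ≡ 2.
  x = λ² - 10 - 5 = 4 - 15 ≡ 8; y = λ·(10 - 8) - 15 ≡ 8. → (8, 8)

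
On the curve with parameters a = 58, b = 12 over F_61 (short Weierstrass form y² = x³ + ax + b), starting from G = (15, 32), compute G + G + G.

(28, 15)

Repeated addition: build up to 3G.
2G: tangent at (15, 32): λ = (3·15² + 58)/(2·32) ≡ 1/3. 3⁻¹ ≡ 41 (mod 61), so λ ≡ 1·41 ≡ 41.
  x = λ² - 15 - 15 = 1681 - 30 ≡ 4; y = λ·(15 - 4) - 32 ≡ 53. → (4, 53)
3G: (4, 53) + (15, 32). λ = (32 - 53)/(15 - 4) ≡ 40/11 mod 61. 11⁻¹ ≡ 50 (mod 61), so λ ≡ 48.
  x = λ² - 4 - 15 = 2304 - 19 ≡ 28; y = λ·(4 - 28) - 53 ≡ 15. → (28, 15)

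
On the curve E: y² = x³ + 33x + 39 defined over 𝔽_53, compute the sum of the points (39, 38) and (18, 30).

(39, 38) + (18, 30). λ = (30 - 38)/(18 - 39) ≡ 45/32 mod 53. 32⁻¹ ≡ 5 (mod 53), so λ ≡ 13.
  x = λ² - 39 - 18 = 169 - 57 ≡ 6; y = λ·(39 - 6) - 38 ≡ 20. → (6, 20)

(6, 20)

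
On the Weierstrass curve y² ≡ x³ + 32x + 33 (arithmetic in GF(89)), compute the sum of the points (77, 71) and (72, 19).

(77, 71) + (72, 19). λ = (19 - 71)/(72 - 77) ≡ 37/84 mod 89. 84⁻¹ ≡ 71 (mod 89) since 84·71 = 5964 ≡ 1, so λ ≡ 46.
  x = λ² - 77 - 72 = 2116 - 149 ≡ 9; y = λ·(77 - 9) - 71 ≡ 31. → (9, 31)

(9, 31)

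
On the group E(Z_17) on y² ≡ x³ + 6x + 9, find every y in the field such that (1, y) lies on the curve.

x³ + 6x + 9 = 16 ≡ 16 (mod 17).
Square roots of 16 mod 17: 4 and 13 (since 4² = 16 ≡ 16).

4, 13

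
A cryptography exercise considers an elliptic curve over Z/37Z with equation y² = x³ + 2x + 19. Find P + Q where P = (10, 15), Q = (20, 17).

(10, 15) + (20, 17). λ = (17 - 15)/(20 - 10) ≡ 2/10 mod 37. 10⁻¹ ≡ 26 (mod 37) since 10·26 = 260 ≡ 1, so λ ≡ 15.
  x = λ² - 10 - 20 = 225 - 30 ≡ 10; y = λ·(10 - 10) - 15 ≡ 22. → (10, 22)

(10, 22)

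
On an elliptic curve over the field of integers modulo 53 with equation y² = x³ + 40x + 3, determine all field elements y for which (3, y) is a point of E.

16, 37

x³ + 40x + 3 = 150 ≡ 44 (mod 53).
Square roots of 44 mod 53: 16 and 37 (since 16² = 256 ≡ 44).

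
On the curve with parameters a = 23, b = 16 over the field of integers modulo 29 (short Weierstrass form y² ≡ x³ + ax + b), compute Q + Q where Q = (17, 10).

tangent at (17, 10): λ = (3·17² + 23)/(2·10) ≡ 20/20. 20⁻¹ ≡ 16 (mod 29) since 20·16 = 320 ≡ 1, so λ ≡ 20·16 ≡ 1.
  x = λ² - 17 - 17 = 1 - 34 ≡ 25; y = λ·(17 - 25) - 10 ≡ 11. → (25, 11)

(25, 11)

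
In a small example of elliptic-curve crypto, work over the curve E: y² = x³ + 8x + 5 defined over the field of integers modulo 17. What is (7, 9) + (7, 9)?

tangent at (7, 9): λ = (3·7² + 8)/(2·9) ≡ 2/1. 1⁻¹ ≡ 1 (mod 17), so λ ≡ 2·1 ≡ 2.
  x = λ² - 7 - 7 = 4 - 14 ≡ 7; y = λ·(7 - 7) - 9 ≡ 8. → (7, 8)

(7, 8)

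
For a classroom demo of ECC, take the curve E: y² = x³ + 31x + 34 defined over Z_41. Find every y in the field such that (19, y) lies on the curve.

15, 26

x³ + 31x + 34 = 7482 ≡ 20 (mod 41).
Square roots of 20 mod 41: 15 and 26 (since 15² = 225 ≡ 20).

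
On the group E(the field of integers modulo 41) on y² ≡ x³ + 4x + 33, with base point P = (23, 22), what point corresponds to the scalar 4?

Double-and-add on 4 = (100)₂. Start with P = (23, 22) for the leading 1-bit.
double: tangent at (23, 22): λ = (3·23² + 4)/(2·22) ≡ 33/3. 3⁻¹ ≡ 14 (mod 41), so λ ≡ 33·14 ≡ 11.
  x = λ² - 23 - 23 = 121 - 46 ≡ 34; y = λ·(23 - 34) - 22 ≡ 21. → (34, 21)
double: tangent at (34, 21): λ = (3·34² + 4)/(2·21) ≡ 28/1. 1⁻¹ ≡ 1 (mod 41), so λ ≡ 28·1 ≡ 28.
  x = λ² - 34 - 34 = 784 - 68 ≡ 19; y = λ·(34 - 19) - 21 ≡ 30. → (19, 30)

(19, 30)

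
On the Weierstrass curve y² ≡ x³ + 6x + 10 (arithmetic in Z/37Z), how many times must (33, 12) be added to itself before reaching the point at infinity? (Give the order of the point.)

2P: tangent at (33, 12): λ = (3·33² + 6)/(2·12) ≡ 17/24. 24⁻¹ ≡ 17 (mod 37) since 24·17 = 408 ≡ 1, so λ ≡ 17·17 ≡ 30.
  x = λ² - 33 - 33 = 900 - 66 ≡ 20; y = λ·(33 - 20) - 12 ≡ 8. → (20, 8)
3P: (20, 8) + (33, 12). λ = (12 - 8)/(33 - 20) ≡ 4/13 mod 37. 13⁻¹ ≡ 20 (mod 37), so λ ≡ 6.
  x = λ² - 20 - 33 = 36 - 53 ≡ 20; y = λ·(20 - 20) - 8 ≡ 29. → (20, 29)
4P: (20, 29) + (33, 12). λ = (12 - 29)/(33 - 20) ≡ 20/13 mod 37. 13⁻¹ ≡ 20 (mod 37), so λ ≡ 30.
  x = λ² - 20 - 33 = 900 - 53 ≡ 33; y = λ·(20 - 33) - 29 ≡ 25. → (33, 25)
5P: (33, 25) + (33, 12): same x and y₁ ≡ -y₂, so the sum is the point at infinity.
5P = the point at infinity, so the order is 5.

5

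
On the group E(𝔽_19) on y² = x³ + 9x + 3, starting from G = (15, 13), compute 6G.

(3, 0)

Repeated addition: build up to 6G.
2G: tangent at (15, 13): λ = (3·15² + 9)/(2·13) ≡ 0/7. 7⁻¹ ≡ 11 (mod 19) since 7·11 = 77 ≡ 1, so λ ≡ 0·11 ≡ 0.
  x = λ² - 15 - 15 = 0 - 30 ≡ 8; y = λ·(15 - 8) - 13 ≡ 6. → (8, 6)
3G: (8, 6) + (15, 13). λ = (13 - 6)/(15 - 8) ≡ 7/7 mod 19. 7⁻¹ ≡ 11 (mod 19), so λ ≡ 1.
  x = λ² - 8 - 15 = 1 - 23 ≡ 16; y = λ·(8 - 16) - 6 ≡ 5. → (16, 5)
4G: (16, 5) + (15, 13). λ = (13 - 5)/(15 - 16) ≡ 8/18 mod 19. 18⁻¹ ≡ 18 (mod 19), so λ ≡ 11.
  x = λ² - 16 - 15 = 121 - 31 ≡ 14; y = λ·(16 - 14) - 5 ≡ 17. → (14, 17)
5G: (14, 17) + (15, 13). λ = (13 - 17)/(15 - 14) ≡ 15/1 mod 19. 1⁻¹ ≡ 1 (mod 19) since 1·1 = 1 ≡ 1, so λ ≡ 15.
  x = λ² - 14 - 15 = 225 - 29 ≡ 6; y = λ·(14 - 6) - 17 ≡ 8. → (6, 8)
6G: (6, 8) + (15, 13). λ = (13 - 8)/(15 - 6) ≡ 5/9 mod 19. 9⁻¹ ≡ 17 (mod 19), so λ ≡ 9.
  x = λ² - 6 - 15 = 81 - 21 ≡ 3; y = λ·(6 - 3) - 8 ≡ 0. → (3, 0)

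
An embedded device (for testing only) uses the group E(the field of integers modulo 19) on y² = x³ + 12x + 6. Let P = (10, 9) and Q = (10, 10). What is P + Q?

The two points share x = 10 and their y-coordinates satisfy 9 + 10 ≡ 0 (mod 19), so they are inverses. Their sum is the point at infinity.

O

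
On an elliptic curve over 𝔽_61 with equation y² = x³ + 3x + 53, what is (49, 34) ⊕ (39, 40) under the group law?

(49, 27)

(49, 34) + (39, 40). λ = (40 - 34)/(39 - 49) ≡ 6/51 mod 61. 51⁻¹ ≡ 6 (mod 61), so λ ≡ 36.
  x = λ² - 49 - 39 = 1296 - 88 ≡ 49; y = λ·(49 - 49) - 34 ≡ 27. → (49, 27)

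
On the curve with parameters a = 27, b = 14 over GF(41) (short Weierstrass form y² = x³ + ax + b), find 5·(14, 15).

Write P = (14, 15).
Repeated addition: build up to 5P.
2P: tangent at (14, 15): λ = (3·14² + 27)/(2·15) ≡ 0/30. 30⁻¹ ≡ 26 (mod 41), so λ ≡ 0·26 ≡ 0.
  x = λ² - 14 - 14 = 0 - 28 ≡ 13; y = λ·(14 - 13) - 15 ≡ 26. → (13, 26)
3P: (13, 26) + (14, 15). λ = (15 - 26)/(14 - 13) ≡ 30/1 mod 41. 1⁻¹ ≡ 1 (mod 41), so λ ≡ 30.
  x = λ² - 13 - 14 = 900 - 27 ≡ 12; y = λ·(13 - 12) - 26 ≡ 4. → (12, 4)
4P: (12, 4) + (14, 15). λ = (15 - 4)/(14 - 12) ≡ 11/2 mod 41. 2⁻¹ ≡ 21 (mod 41), so λ ≡ 26.
  x = λ² - 12 - 14 = 676 - 26 ≡ 35; y = λ·(12 - 35) - 4 ≡ 13. → (35, 13)
5P: (35, 13) + (14, 15). λ = (15 - 13)/(14 - 35) ≡ 2/20 mod 41. 20⁻¹ ≡ 39 (mod 41), so λ ≡ 37.
  x = λ² - 35 - 14 = 1369 - 49 ≡ 8; y = λ·(35 - 8) - 13 ≡ 2. → (8, 2)

(8, 2)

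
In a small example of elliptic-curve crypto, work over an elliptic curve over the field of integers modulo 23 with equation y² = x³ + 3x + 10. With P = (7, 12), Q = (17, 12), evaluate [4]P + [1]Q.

(17, 11)

First 4P:
Repeated addition: build up to 4P.
2P: tangent at (7, 12): λ = (3·7² + 3)/(2·12) ≡ 12/1. 1⁻¹ ≡ 1 (mod 23), so λ ≡ 12·1 ≡ 12.
  x = λ² - 7 - 7 = 144 - 14 ≡ 15; y = λ·(7 - 15) - 12 ≡ 7. → (15, 7)
3P: (15, 7) + (7, 12). λ = (12 - 7)/(7 - 15) ≡ 5/15 mod 23. 15⁻¹ ≡ 20 (mod 23) since 15·20 = 300 ≡ 1, so λ ≡ 8.
  x = λ² - 15 - 7 = 64 - 22 ≡ 19; y = λ·(15 - 19) - 7 ≡ 7. → (19, 7)
4P: (19, 7) + (7, 12). λ = (12 - 7)/(7 - 19) ≡ 5/11 mod 23. 11⁻¹ ≡ 21 (mod 23), so λ ≡ 13.
  x = λ² - 19 - 7 = 169 - 26 ≡ 5; y = λ·(19 - 5) - 7 ≡ 14. → (5, 14)
4P = (5, 14).
Finally 4P + Q:
(5, 14) + (17, 12). λ = (12 - 14)/(17 - 5) ≡ 21/12 mod 23. 12⁻¹ ≡ 2 (mod 23) since 12·2 = 24 ≡ 1, so λ ≡ 19.
  x = λ² - 5 - 17 = 361 - 22 ≡ 17; y = λ·(5 - 17) - 14 ≡ 11. → (17, 11)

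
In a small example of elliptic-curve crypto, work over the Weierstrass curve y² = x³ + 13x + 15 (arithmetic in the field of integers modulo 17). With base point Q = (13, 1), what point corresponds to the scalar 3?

Repeated addition: build up to 3Q.
2Q: tangent at (13, 1): λ = (3·13² + 13)/(2·1) ≡ 10/2. 2⁻¹ ≡ 9 (mod 17) since 2·9 = 18 ≡ 1, so λ ≡ 10·9 ≡ 5.
  x = λ² - 13 - 13 = 25 - 26 ≡ 16; y = λ·(13 - 16) - 1 ≡ 1. → (16, 1)
3Q: (16, 1) + (13, 1). λ = (1 - 1)/(13 - 16) ≡ 0/14 mod 17. 14⁻¹ ≡ 11 (mod 17), so λ ≡ 0.
  x = λ² - 16 - 13 = 0 - 29 ≡ 5; y = λ·(16 - 5) - 1 ≡ 16. → (5, 16)

(5, 16)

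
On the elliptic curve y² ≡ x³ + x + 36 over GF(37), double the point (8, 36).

(0, 6)

tangent at (8, 36): λ = (3·8² + 1)/(2·36) ≡ 8/35. 35⁻¹ ≡ 18 (mod 37) since 35·18 = 630 ≡ 1, so λ ≡ 8·18 ≡ 33.
  x = λ² - 8 - 8 = 1089 - 16 ≡ 0; y = λ·(8 - 0) - 36 ≡ 6. → (0, 6)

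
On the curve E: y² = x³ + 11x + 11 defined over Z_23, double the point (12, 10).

(3, 18)

tangent at (12, 10): λ = (3·12² + 11)/(2·10) ≡ 6/20. 20⁻¹ ≡ 15 (mod 23) since 20·15 = 300 ≡ 1, so λ ≡ 6·15 ≡ 21.
  x = λ² - 12 - 12 = 441 - 24 ≡ 3; y = λ·(12 - 3) - 10 ≡ 18. → (3, 18)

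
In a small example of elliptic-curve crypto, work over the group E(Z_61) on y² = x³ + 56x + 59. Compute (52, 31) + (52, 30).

The two points share x = 52 and their y-coordinates satisfy 31 + 30 ≡ 0 (mod 61), so they are inverses. Their sum is the point at infinity.

O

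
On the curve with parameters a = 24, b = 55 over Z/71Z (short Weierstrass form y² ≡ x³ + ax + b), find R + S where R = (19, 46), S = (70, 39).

(19, 46) + (70, 39). λ = (39 - 46)/(70 - 19) ≡ 64/51 mod 71. 51⁻¹ ≡ 39 (mod 71) since 51·39 = 1989 ≡ 1, so λ ≡ 11.
  x = λ² - 19 - 70 = 121 - 89 ≡ 32; y = λ·(19 - 32) - 46 ≡ 24. → (32, 24)

(32, 24)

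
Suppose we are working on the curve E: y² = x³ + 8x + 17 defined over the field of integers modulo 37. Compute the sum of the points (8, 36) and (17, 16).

(8, 36) + (17, 16). λ = (16 - 36)/(17 - 8) ≡ 17/9 mod 37. 9⁻¹ ≡ 33 (mod 37), so λ ≡ 6.
  x = λ² - 8 - 17 = 36 - 25 ≡ 11; y = λ·(8 - 11) - 36 ≡ 20. → (11, 20)

(11, 20)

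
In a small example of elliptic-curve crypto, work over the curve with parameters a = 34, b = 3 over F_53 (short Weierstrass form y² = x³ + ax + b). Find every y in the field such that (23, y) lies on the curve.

x³ + 34x + 3 = 12952 ≡ 20 (mod 53).
20 is a non-residue mod 53; no y exists.

none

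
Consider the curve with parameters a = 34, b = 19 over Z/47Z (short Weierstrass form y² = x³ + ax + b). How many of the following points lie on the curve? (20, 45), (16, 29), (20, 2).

(20, 45): 45² ≡ 4, rhs ≡ 4 → on.
(16, 29): 29² ≡ 42, rhs ≡ 6 → off.
(20, 2): 2² ≡ 4, rhs ≡ 4 → on.

2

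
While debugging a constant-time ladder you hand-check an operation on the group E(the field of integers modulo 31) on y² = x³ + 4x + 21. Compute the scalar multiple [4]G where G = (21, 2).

(11, 30)

Double-and-add on 4 = (100)₂. Start with G = (21, 2) for the leading 1-bit.
double: tangent at (21, 2): λ = (3·21² + 4)/(2·2) ≡ 25/4. 4⁻¹ ≡ 8 (mod 31) since 4·8 = 32 ≡ 1, so λ ≡ 25·8 ≡ 14.
  x = λ² - 21 - 21 = 196 - 42 ≡ 30; y = λ·(21 - 30) - 2 ≡ 27. → (30, 27)
double: tangent at (30, 27): λ = (3·30² + 4)/(2·27) ≡ 7/23. 23⁻¹ ≡ 27 (mod 31) since 23·27 = 621 ≡ 1, so λ ≡ 7·27 ≡ 3.
  x = λ² - 30 - 30 = 9 - 60 ≡ 11; y = λ·(30 - 11) - 27 ≡ 30. → (11, 30)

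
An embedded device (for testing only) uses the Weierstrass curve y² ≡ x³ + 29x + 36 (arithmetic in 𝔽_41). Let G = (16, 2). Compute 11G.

Double-and-add on 11 = (1011)₂. Start with G = (16, 2) for the leading 1-bit.
double: tangent at (16, 2): λ = (3·16² + 29)/(2·2) ≡ 18/4. 4⁻¹ ≡ 31 (mod 41) since 4·31 = 124 ≡ 1, so λ ≡ 18·31 ≡ 25.
  x = λ² - 16 - 16 = 625 - 32 ≡ 19; y = λ·(16 - 19) - 2 ≡ 5. → (19, 5)
double: tangent at (19, 5): λ = (3·19² + 29)/(2·5) ≡ 5/10. 10⁻¹ ≡ 37 (mod 41) since 10·37 = 370 ≡ 1, so λ ≡ 5·37 ≡ 21.
  x = λ² - 19 - 19 = 441 - 38 ≡ 34; y = λ·(19 - 34) - 5 ≡ 8. → (34, 8)
add G: (34, 8) + (16, 2). λ = (2 - 8)/(16 - 34) ≡ 35/23 mod 41. 23⁻¹ ≡ 25 (mod 41), so λ ≡ 14.
  x = λ² - 34 - 16 = 196 - 50 ≡ 23; y = λ·(34 - 23) - 8 ≡ 23. → (23, 23)
double: tangent at (23, 23): λ = (3·23² + 29)/(2·23) ≡ 17/5. 5⁻¹ ≡ 33 (mod 41) since 5·33 = 165 ≡ 1, so λ ≡ 17·33 ≡ 28.
  x = λ² - 23 - 23 = 784 - 46 ≡ 0; y = λ·(23 - 0) - 23 ≡ 6. → (0, 6)
add G: (0, 6) + (16, 2). λ = (2 - 6)/(16 - 0) ≡ 37/16 mod 41. 16⁻¹ ≡ 18 (mod 41) since 16·18 = 288 ≡ 1, so λ ≡ 10.
  x = λ² - 0 - 16 = 100 - 16 ≡ 2; y = λ·(0 - 2) - 6 ≡ 15. → (2, 15)

(2, 15)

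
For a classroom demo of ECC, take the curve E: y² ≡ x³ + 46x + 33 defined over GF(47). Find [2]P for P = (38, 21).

tangent at (38, 21): λ = (3·38² + 46)/(2·21) ≡ 7/42. 42⁻¹ ≡ 28 (mod 47) since 42·28 = 1176 ≡ 1, so λ ≡ 7·28 ≡ 8.
  x = λ² - 38 - 38 = 64 - 76 ≡ 35; y = λ·(38 - 35) - 21 ≡ 3. → (35, 3)

(35, 3)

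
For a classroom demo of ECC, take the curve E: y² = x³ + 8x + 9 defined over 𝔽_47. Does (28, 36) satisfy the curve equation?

y² = 36² ≡ 27; x³ + 8x + 9 = 22185 ≡ 1 (mod 47). 27 ≠ 1.

no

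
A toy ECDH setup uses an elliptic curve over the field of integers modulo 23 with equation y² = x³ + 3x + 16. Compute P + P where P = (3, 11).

tangent at (3, 11): λ = (3·3² + 3)/(2·11) ≡ 7/22. 22⁻¹ ≡ 22 (mod 23) since 22·22 = 484 ≡ 1, so λ ≡ 7·22 ≡ 16.
  x = λ² - 3 - 3 = 256 - 6 ≡ 20; y = λ·(3 - 20) - 11 ≡ 16. → (20, 16)

(20, 16)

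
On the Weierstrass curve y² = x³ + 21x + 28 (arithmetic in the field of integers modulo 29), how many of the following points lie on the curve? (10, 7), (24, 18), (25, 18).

(10, 7): 7² ≡ 20, rhs ≡ 20 → on.
(24, 18): 18² ≡ 5, rhs ≡ 1 → off.
(25, 18): 18² ≡ 5, rhs ≡ 25 → off.

1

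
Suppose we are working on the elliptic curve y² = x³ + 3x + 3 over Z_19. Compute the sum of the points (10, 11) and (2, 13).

(10, 11) + (2, 13). λ = (13 - 11)/(2 - 10) ≡ 2/11 mod 19. 11⁻¹ ≡ 7 (mod 19), so λ ≡ 14.
  x = λ² - 10 - 2 = 196 - 12 ≡ 13; y = λ·(10 - 13) - 11 ≡ 4. → (13, 4)

(13, 4)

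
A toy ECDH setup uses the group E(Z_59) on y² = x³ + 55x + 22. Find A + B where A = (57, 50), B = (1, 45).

(57, 50) + (1, 45). λ = (45 - 50)/(1 - 57) ≡ 54/3 mod 59. 3⁻¹ ≡ 20 (mod 59) since 3·20 = 60 ≡ 1, so λ ≡ 18.
  x = λ² - 57 - 1 = 324 - 58 ≡ 30; y = λ·(57 - 30) - 50 ≡ 23. → (30, 23)

(30, 23)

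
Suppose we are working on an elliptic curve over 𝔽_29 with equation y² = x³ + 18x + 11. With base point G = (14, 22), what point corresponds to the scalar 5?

(14, 22)

Repeated addition: build up to 5G.
2G: tangent at (14, 22): λ = (3·14² + 18)/(2·22) ≡ 26/15. 15⁻¹ ≡ 2 (mod 29), so λ ≡ 26·2 ≡ 23.
  x = λ² - 14 - 14 = 529 - 28 ≡ 8; y = λ·(14 - 8) - 22 ≡ 0. → (8, 0)
3G: (8, 0) + (14, 22). λ = (22 - 0)/(14 - 8) ≡ 22/6 mod 29. 6⁻¹ ≡ 5 (mod 29), so λ ≡ 23.
  x = λ² - 8 - 14 = 529 - 22 ≡ 14; y = λ·(8 - 14) - 0 ≡ 7. → (14, 7)
4G: (14, 7) + (14, 22): same x and y₁ ≡ -y₂, so the sum is O.
5G: O + (14, 22) = (14, 22) (identity).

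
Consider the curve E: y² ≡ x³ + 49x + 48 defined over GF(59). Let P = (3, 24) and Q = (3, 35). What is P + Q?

O

The two points share x = 3 and their y-coordinates satisfy 24 + 35 ≡ 0 (mod 59), so they are inverses. Their sum is ∞.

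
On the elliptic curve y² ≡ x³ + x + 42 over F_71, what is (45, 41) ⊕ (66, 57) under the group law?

(45, 41) + (66, 57). λ = (57 - 41)/(66 - 45) ≡ 16/21 mod 71. 21⁻¹ ≡ 44 (mod 71) since 21·44 = 924 ≡ 1, so λ ≡ 65.
  x = λ² - 45 - 66 = 4225 - 111 ≡ 67; y = λ·(45 - 67) - 41 ≡ 20. → (67, 20)

(67, 20)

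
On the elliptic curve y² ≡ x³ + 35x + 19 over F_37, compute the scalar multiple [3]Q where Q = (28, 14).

(27, 1)

Repeated addition: build up to 3Q.
2Q: tangent at (28, 14): λ = (3·28² + 35)/(2·14) ≡ 19/28. 28⁻¹ ≡ 4 (mod 37) since 28·4 = 112 ≡ 1, so λ ≡ 19·4 ≡ 2.
  x = λ² - 28 - 28 = 4 - 56 ≡ 22; y = λ·(28 - 22) - 14 ≡ 35. → (22, 35)
3Q: (22, 35) + (28, 14). λ = (14 - 35)/(28 - 22) ≡ 16/6 mod 37. 6⁻¹ ≡ 31 (mod 37) since 6·31 = 186 ≡ 1, so λ ≡ 15.
  x = λ² - 22 - 28 = 225 - 50 ≡ 27; y = λ·(22 - 27) - 35 ≡ 1. → (27, 1)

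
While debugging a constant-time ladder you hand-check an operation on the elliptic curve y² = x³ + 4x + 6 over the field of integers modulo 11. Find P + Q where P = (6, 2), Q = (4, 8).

(10, 10)

(6, 2) + (4, 8). λ = (8 - 2)/(4 - 6) ≡ 6/9 mod 11. 9⁻¹ ≡ 5 (mod 11), so λ ≡ 8.
  x = λ² - 6 - 4 = 64 - 10 ≡ 10; y = λ·(6 - 10) - 2 ≡ 10. → (10, 10)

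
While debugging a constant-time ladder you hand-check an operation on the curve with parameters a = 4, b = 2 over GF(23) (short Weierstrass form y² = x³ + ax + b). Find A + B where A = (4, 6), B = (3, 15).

(5, 3)

(4, 6) + (3, 15). λ = (15 - 6)/(3 - 4) ≡ 9/22 mod 23. 22⁻¹ ≡ 22 (mod 23) since 22·22 = 484 ≡ 1, so λ ≡ 14.
  x = λ² - 4 - 3 = 196 - 7 ≡ 5; y = λ·(4 - 5) - 6 ≡ 3. → (5, 3)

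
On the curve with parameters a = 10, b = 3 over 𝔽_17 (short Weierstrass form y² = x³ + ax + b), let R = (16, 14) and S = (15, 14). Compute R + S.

(16, 14) + (15, 14). λ = (14 - 14)/(15 - 16) ≡ 0/16 mod 17. 16⁻¹ ≡ 16 (mod 17) since 16·16 = 256 ≡ 1, so λ ≡ 0.
  x = λ² - 16 - 15 = 0 - 31 ≡ 3; y = λ·(16 - 3) - 14 ≡ 3. → (3, 3)

(3, 3)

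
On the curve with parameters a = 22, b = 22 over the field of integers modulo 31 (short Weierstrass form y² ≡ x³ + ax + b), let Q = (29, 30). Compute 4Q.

(8, 11)

Repeated addition: build up to 4Q.
2Q: tangent at (29, 30): λ = (3·29² + 22)/(2·30) ≡ 3/29. 29⁻¹ ≡ 15 (mod 31), so λ ≡ 3·15 ≡ 14.
  x = λ² - 29 - 29 = 196 - 58 ≡ 14; y = λ·(29 - 14) - 30 ≡ 25. → (14, 25)
3Q: (14, 25) + (29, 30). λ = (30 - 25)/(29 - 14) ≡ 5/15 mod 31. 15⁻¹ ≡ 29 (mod 31), so λ ≡ 21.
  x = λ² - 14 - 29 = 441 - 43 ≡ 26; y = λ·(14 - 26) - 25 ≡ 2. → (26, 2)
4Q: (26, 2) + (29, 30). λ = (30 - 2)/(29 - 26) ≡ 28/3 mod 31. 3⁻¹ ≡ 21 (mod 31), so λ ≡ 30.
  x = λ² - 26 - 29 = 900 - 55 ≡ 8; y = λ·(26 - 8) - 2 ≡ 11. → (8, 11)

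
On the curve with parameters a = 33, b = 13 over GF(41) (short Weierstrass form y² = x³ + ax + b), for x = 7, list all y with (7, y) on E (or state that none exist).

none

x³ + 33x + 13 = 587 ≡ 13 (mod 41).
13 is a non-residue mod 41; no y exists.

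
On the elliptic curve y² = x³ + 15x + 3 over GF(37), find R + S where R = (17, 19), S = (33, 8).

(17, 19) + (33, 8). λ = (8 - 19)/(33 - 17) ≡ 26/16 mod 37. 16⁻¹ ≡ 7 (mod 37) since 16·7 = 112 ≡ 1, so λ ≡ 34.
  x = λ² - 17 - 33 = 1156 - 50 ≡ 33; y = λ·(17 - 33) - 19 ≡ 29. → (33, 29)

(33, 29)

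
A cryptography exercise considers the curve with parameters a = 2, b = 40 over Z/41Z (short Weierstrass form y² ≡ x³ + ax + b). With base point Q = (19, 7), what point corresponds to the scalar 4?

(33, 39)

Repeated addition: build up to 4Q.
2Q: tangent at (19, 7): λ = (3·19² + 2)/(2·7) ≡ 19/14. 14⁻¹ ≡ 3 (mod 41) since 14·3 = 42 ≡ 1, so λ ≡ 19·3 ≡ 16.
  x = λ² - 19 - 19 = 256 - 38 ≡ 13; y = λ·(19 - 13) - 7 ≡ 7. → (13, 7)
3Q: (13, 7) + (19, 7). λ = (7 - 7)/(19 - 13) ≡ 0/6 mod 41. 6⁻¹ ≡ 7 (mod 41), so λ ≡ 0.
  x = λ² - 13 - 19 = 0 - 32 ≡ 9; y = λ·(13 - 9) - 7 ≡ 34. → (9, 34)
4Q: (9, 34) + (19, 7). λ = (7 - 34)/(19 - 9) ≡ 14/10 mod 41. 10⁻¹ ≡ 37 (mod 41), so λ ≡ 26.
  x = λ² - 9 - 19 = 676 - 28 ≡ 33; y = λ·(9 - 33) - 34 ≡ 39. → (33, 39)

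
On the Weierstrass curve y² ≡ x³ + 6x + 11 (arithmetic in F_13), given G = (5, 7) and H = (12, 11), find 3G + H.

First 3G:
Repeated addition: build up to 3G.
2G: tangent at (5, 7): λ = (3·5² + 6)/(2·7) ≡ 3/1. 1⁻¹ ≡ 1 (mod 13), so λ ≡ 3·1 ≡ 3.
  x = λ² - 5 - 5 = 9 - 10 ≡ 12; y = λ·(5 - 12) - 7 ≡ 11. → (12, 11)
3G: (12, 11) + (5, 7). λ = (7 - 11)/(5 - 12) ≡ 9/6 mod 13. 6⁻¹ ≡ 11 (mod 13), so λ ≡ 8.
  x = λ² - 12 - 5 = 64 - 17 ≡ 8; y = λ·(12 - 8) - 11 ≡ 8. → (8, 8)
3G = (8, 8).
Finally 3G + H:
(8, 8) + (12, 11). λ = (11 - 8)/(12 - 8) ≡ 3/4 mod 13. 4⁻¹ ≡ 10 (mod 13), so λ ≡ 4.
  x = λ² - 8 - 12 = 16 - 20 ≡ 9; y = λ·(8 - 9) - 8 ≡ 1. → (9, 1)

(9, 1)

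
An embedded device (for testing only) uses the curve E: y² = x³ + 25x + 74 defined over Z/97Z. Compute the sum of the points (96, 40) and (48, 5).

(3, 46)

(96, 40) + (48, 5). λ = (5 - 40)/(48 - 96) ≡ 62/49 mod 97. 49⁻¹ ≡ 2 (mod 97), so λ ≡ 27.
  x = λ² - 96 - 48 = 729 - 144 ≡ 3; y = λ·(96 - 3) - 40 ≡ 46. → (3, 46)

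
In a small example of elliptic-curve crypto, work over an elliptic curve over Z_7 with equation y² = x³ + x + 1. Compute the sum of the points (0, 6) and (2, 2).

(0, 6) + (2, 2). λ = (2 - 6)/(2 - 0) ≡ 3/2 mod 7. 2⁻¹ ≡ 4 (mod 7), so λ ≡ 5.
  x = λ² - 0 - 2 = 25 - 2 ≡ 2; y = λ·(0 - 2) - 6 ≡ 5. → (2, 5)

(2, 5)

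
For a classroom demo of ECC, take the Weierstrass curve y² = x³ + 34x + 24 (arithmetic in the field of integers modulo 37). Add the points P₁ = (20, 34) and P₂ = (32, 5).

(20, 34) + (32, 5). λ = (5 - 34)/(32 - 20) ≡ 8/12 mod 37. 12⁻¹ ≡ 34 (mod 37) since 12·34 = 408 ≡ 1, so λ ≡ 13.
  x = λ² - 20 - 32 = 169 - 52 ≡ 6; y = λ·(20 - 6) - 34 ≡ 0. → (6, 0)

(6, 0)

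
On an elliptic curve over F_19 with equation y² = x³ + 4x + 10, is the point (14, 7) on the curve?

y² = 7² ≡ 11; x³ + 4x + 10 = 2810 ≡ 17 (mod 19). 11 ≠ 17.

no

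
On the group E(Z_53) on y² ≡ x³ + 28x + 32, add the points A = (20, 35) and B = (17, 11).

(27, 15)

(20, 35) + (17, 11). λ = (11 - 35)/(17 - 20) ≡ 29/50 mod 53. 50⁻¹ ≡ 35 (mod 53), so λ ≡ 8.
  x = λ² - 20 - 17 = 64 - 37 ≡ 27; y = λ·(20 - 27) - 35 ≡ 15. → (27, 15)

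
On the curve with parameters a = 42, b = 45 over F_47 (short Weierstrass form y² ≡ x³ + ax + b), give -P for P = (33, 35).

-(33, 35) = (33, -35 mod 47) = (33, 12).

(33, 12)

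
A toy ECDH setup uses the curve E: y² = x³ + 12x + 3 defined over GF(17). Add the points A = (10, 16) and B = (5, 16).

(2, 1)

(10, 16) + (5, 16). λ = (16 - 16)/(5 - 10) ≡ 0/12 mod 17. 12⁻¹ ≡ 10 (mod 17), so λ ≡ 0.
  x = λ² - 10 - 5 = 0 - 15 ≡ 2; y = λ·(10 - 2) - 16 ≡ 1. → (2, 1)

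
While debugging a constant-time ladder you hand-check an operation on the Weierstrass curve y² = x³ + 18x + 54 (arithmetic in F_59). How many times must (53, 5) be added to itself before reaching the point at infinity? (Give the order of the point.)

2P: tangent at (53, 5): λ = (3·53² + 18)/(2·5) ≡ 8/10. 10⁻¹ ≡ 6 (mod 59) since 10·6 = 60 ≡ 1, so λ ≡ 8·6 ≡ 48.
  x = λ² - 53 - 53 = 2304 - 106 ≡ 15; y = λ·(53 - 15) - 5 ≡ 49. → (15, 49)
3P: (15, 49) + (53, 5). λ = (5 - 49)/(53 - 15) ≡ 15/38 mod 59. 38⁻¹ ≡ 14 (mod 59), so λ ≡ 33.
  x = λ² - 15 - 53 = 1089 - 68 ≡ 18; y = λ·(15 - 18) - 49 ≡ 29. → (18, 29)
4P: (18, 29) + (53, 5). λ = (5 - 29)/(53 - 18) ≡ 35/35 mod 59. 35⁻¹ ≡ 27 (mod 59), so λ ≡ 1.
  x = λ² - 18 - 53 = 1 - 71 ≡ 48; y = λ·(18 - 48) - 29 ≡ 0. → (48, 0)
5P: (48, 0) + (53, 5). λ = (5 - 0)/(53 - 48) ≡ 5/5 mod 59. 5⁻¹ ≡ 12 (mod 59), so λ ≡ 1.
  x = λ² - 48 - 53 = 1 - 101 ≡ 18; y = λ·(48 - 18) - 0 ≡ 30. → (18, 30)
6P: (18, 30) + (53, 5). λ = (5 - 30)/(53 - 18) ≡ 34/35 mod 59. 35⁻¹ ≡ 27 (mod 59) since 35·27 = 945 ≡ 1, so λ ≡ 33.
  x = λ² - 18 - 53 = 1089 - 71 ≡ 15; y = λ·(18 - 15) - 30 ≡ 10. → (15, 10)
7P: (15, 10) + (53, 5). λ = (5 - 10)/(53 - 15) ≡ 54/38 mod 59. 38⁻¹ ≡ 14 (mod 59) since 38·14 = 532 ≡ 1, so λ ≡ 48.
  x = λ² - 15 - 53 = 2304 - 68 ≡ 53; y = λ·(15 - 53) - 10 ≡ 54. → (53, 54)
8P: (53, 54) + (53, 5): same x and y₁ ≡ -y₂, so the sum is the point at infinity.
8P = the point at infinity, so the order is 8.

8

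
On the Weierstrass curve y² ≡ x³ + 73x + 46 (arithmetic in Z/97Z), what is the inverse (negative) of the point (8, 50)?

(8, 47)

-(8, 50) = (8, -50 mod 97) = (8, 47).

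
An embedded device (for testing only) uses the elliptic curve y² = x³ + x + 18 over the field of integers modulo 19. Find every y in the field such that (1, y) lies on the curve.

x³ + 1x + 18 = 20 ≡ 1 (mod 19).
Square roots of 1 mod 19: 1 and 18 (since 1² = 1 ≡ 1).

1, 18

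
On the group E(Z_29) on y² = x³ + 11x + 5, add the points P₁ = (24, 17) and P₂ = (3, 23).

(24, 17) + (3, 23). λ = (23 - 17)/(3 - 24) ≡ 6/8 mod 29. 8⁻¹ ≡ 11 (mod 29), so λ ≡ 8.
  x = λ² - 24 - 3 = 64 - 27 ≡ 8; y = λ·(24 - 8) - 17 ≡ 24. → (8, 24)

(8, 24)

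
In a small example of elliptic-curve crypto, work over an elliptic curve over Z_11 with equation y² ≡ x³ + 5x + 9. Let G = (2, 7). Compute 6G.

(2, 4)

Repeated addition: build up to 6G.
2G: tangent at (2, 7): λ = (3·2² + 5)/(2·7) ≡ 6/3. 3⁻¹ ≡ 4 (mod 11), so λ ≡ 6·4 ≡ 2.
  x = λ² - 2 - 2 = 4 - 4 ≡ 0; y = λ·(2 - 0) - 7 ≡ 8. → (0, 8)
3G: (0, 8) + (2, 7). λ = (7 - 8)/(2 - 0) ≡ 10/2 mod 11. 2⁻¹ ≡ 6 (mod 11) since 2·6 = 12 ≡ 1, so λ ≡ 5.
  x = λ² - 0 - 2 = 25 - 2 ≡ 1; y = λ·(0 - 1) - 8 ≡ 9. → (1, 9)
4G: (1, 9) + (2, 7). λ = (7 - 9)/(2 - 1) ≡ 9/1 mod 11. 1⁻¹ ≡ 1 (mod 11), so λ ≡ 9.
  x = λ² - 1 - 2 = 81 - 3 ≡ 1; y = λ·(1 - 1) - 9 ≡ 2. → (1, 2)
5G: (1, 2) + (2, 7). λ = (7 - 2)/(2 - 1) ≡ 5/1 mod 11. 1⁻¹ ≡ 1 (mod 11) since 1·1 = 1 ≡ 1, so λ ≡ 5.
  x = λ² - 1 - 2 = 25 - 3 ≡ 0; y = λ·(1 - 0) - 2 ≡ 3. → (0, 3)
6G: (0, 3) + (2, 7). λ = (7 - 3)/(2 - 0) ≡ 4/2 mod 11. 2⁻¹ ≡ 6 (mod 11), so λ ≡ 2.
  x = λ² - 0 - 2 = 4 - 2 ≡ 2; y = λ·(0 - 2) - 3 ≡ 4. → (2, 4)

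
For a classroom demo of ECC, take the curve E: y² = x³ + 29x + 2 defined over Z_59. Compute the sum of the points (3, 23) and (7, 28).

(3, 23) + (7, 28). λ = (28 - 23)/(7 - 3) ≡ 5/4 mod 59. 4⁻¹ ≡ 15 (mod 59), so λ ≡ 16.
  x = λ² - 3 - 7 = 256 - 10 ≡ 10; y = λ·(3 - 10) - 23 ≡ 42. → (10, 42)

(10, 42)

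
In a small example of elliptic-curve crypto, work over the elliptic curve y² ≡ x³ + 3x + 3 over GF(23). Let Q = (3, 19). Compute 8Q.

Repeated addition: build up to 8Q.
2Q: tangent at (3, 19): λ = (3·3² + 3)/(2·19) ≡ 7/15. 15⁻¹ ≡ 20 (mod 23), so λ ≡ 7·20 ≡ 2.
  x = λ² - 3 - 3 = 4 - 6 ≡ 21; y = λ·(3 - 21) - 19 ≡ 14. → (21, 14)
3Q: (21, 14) + (3, 19). λ = (19 - 14)/(3 - 21) ≡ 5/5 mod 23. 5⁻¹ ≡ 14 (mod 23), so λ ≡ 1.
  x = λ² - 21 - 3 = 1 - 24 ≡ 0; y = λ·(21 - 0) - 14 ≡ 7. → (0, 7)
4Q: (0, 7) + (3, 19). λ = (19 - 7)/(3 - 0) ≡ 12/3 mod 23. 3⁻¹ ≡ 8 (mod 23), so λ ≡ 4.
  x = λ² - 0 - 3 = 16 - 3 ≡ 13; y = λ·(0 - 13) - 7 ≡ 10. → (13, 10)
5Q: (13, 10) + (3, 19). λ = (19 - 10)/(3 - 13) ≡ 9/13 mod 23. 13⁻¹ ≡ 16 (mod 23), so λ ≡ 6.
  x = λ² - 13 - 3 = 36 - 16 ≡ 20; y = λ·(13 - 20) - 10 ≡ 17. → (20, 17)
6Q: (20, 17) + (3, 19). λ = (19 - 17)/(3 - 20) ≡ 2/6 mod 23. 6⁻¹ ≡ 4 (mod 23), so λ ≡ 8.
  x = λ² - 20 - 3 = 64 - 23 ≡ 18; y = λ·(20 - 18) - 17 ≡ 22. → (18, 22)
7Q: (18, 22) + (3, 19). λ = (19 - 22)/(3 - 18) ≡ 20/8 mod 23. 8⁻¹ ≡ 3 (mod 23), so λ ≡ 14.
  x = λ² - 18 - 3 = 196 - 21 ≡ 14; y = λ·(18 - 14) - 22 ≡ 11. → (14, 11)
8Q: (14, 11) + (3, 19). λ = (19 - 11)/(3 - 14) ≡ 8/12 mod 23. 12⁻¹ ≡ 2 (mod 23), so λ ≡ 16.
  x = λ² - 14 - 3 = 256 - 17 ≡ 9; y = λ·(14 - 9) - 11 ≡ 0. → (9, 0)

(9, 0)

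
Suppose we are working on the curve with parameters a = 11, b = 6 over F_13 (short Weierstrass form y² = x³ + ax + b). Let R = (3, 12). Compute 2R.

tangent at (3, 12): λ = (3·3² + 11)/(2·12) ≡ 12/11. 11⁻¹ ≡ 6 (mod 13) since 11·6 = 66 ≡ 1, so λ ≡ 12·6 ≡ 7.
  x = λ² - 3 - 3 = 49 - 6 ≡ 4; y = λ·(3 - 4) - 12 ≡ 7. → (4, 7)

(4, 7)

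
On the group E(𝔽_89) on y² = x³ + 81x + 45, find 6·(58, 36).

(9, 48)

Write Q = (58, 36).
Double-and-add on 6 = (110)₂. Start with Q = (58, 36) for the leading 1-bit.
double: tangent at (58, 36): λ = (3·58² + 81)/(2·36) ≡ 27/72. 72⁻¹ ≡ 68 (mod 89) since 72·68 = 4896 ≡ 1, so λ ≡ 27·68 ≡ 56.
  x = λ² - 58 - 58 = 3136 - 116 ≡ 83; y = λ·(58 - 83) - 36 ≡ 77. → (83, 77)
add Q: (83, 77) + (58, 36). λ = (36 - 77)/(58 - 83) ≡ 48/64 mod 89. 64⁻¹ ≡ 32 (mod 89), so λ ≡ 23.
  x = λ² - 83 - 58 = 529 - 141 ≡ 32; y = λ·(83 - 32) - 77 ≡ 28. → (32, 28)
double: tangent at (32, 28): λ = (3·32² + 81)/(2·28) ≡ 38/56. 56⁻¹ ≡ 62 (mod 89), so λ ≡ 38·62 ≡ 42.
  x = λ² - 32 - 32 = 1764 - 64 ≡ 9; y = λ·(32 - 9) - 28 ≡ 48. → (9, 48)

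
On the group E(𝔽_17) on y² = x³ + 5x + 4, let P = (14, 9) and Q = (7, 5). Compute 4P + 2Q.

(11, 9)

First 4P:
Repeated addition: build up to 4P.
2P: tangent at (14, 9): λ = (3·14² + 5)/(2·9) ≡ 15/1. 1⁻¹ ≡ 1 (mod 17), so λ ≡ 15·1 ≡ 15.
  x = λ² - 14 - 14 = 225 - 28 ≡ 10; y = λ·(14 - 10) - 9 ≡ 0. → (10, 0)
3P: (10, 0) + (14, 9). λ = (9 - 0)/(14 - 10) ≡ 9/4 mod 17. 4⁻¹ ≡ 13 (mod 17) since 4·13 = 52 ≡ 1, so λ ≡ 15.
  x = λ² - 10 - 14 = 225 - 24 ≡ 14; y = λ·(10 - 14) - 0 ≡ 8. → (14, 8)
4P: (14, 8) + (14, 9): same x and y₁ ≡ -y₂, so the sum is O.
4P = O.
Next 2Q:
Repeated addition: build up to 2Q.
2Q: tangent at (7, 5): λ = (3·7² + 5)/(2·5) ≡ 16/10. 10⁻¹ ≡ 12 (mod 17) since 10·12 = 120 ≡ 1, so λ ≡ 16·12 ≡ 5.
  x = λ² - 7 - 7 = 25 - 14 ≡ 11; y = λ·(7 - 11) - 5 ≡ 9. → (11, 9)
2Q = (11, 9).
Finally 4P + 2Q:
O + (11, 9) = (11, 9) (identity).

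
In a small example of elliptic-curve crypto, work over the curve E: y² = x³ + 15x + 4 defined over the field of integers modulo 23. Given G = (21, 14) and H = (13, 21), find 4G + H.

(4, 6)

First 4G:
Double-and-add on 4 = (100)₂. Start with G = (21, 14) for the leading 1-bit.
double: tangent at (21, 14): λ = (3·21² + 15)/(2·14) ≡ 4/5. 5⁻¹ ≡ 14 (mod 23), so λ ≡ 4·14 ≡ 10.
  x = λ² - 21 - 21 = 100 - 42 ≡ 12; y = λ·(21 - 12) - 14 ≡ 7. → (12, 7)
double: tangent at (12, 7): λ = (3·12² + 15)/(2·7) ≡ 10/14. 14⁻¹ ≡ 5 (mod 23) since 14·5 = 70 ≡ 1, so λ ≡ 10·5 ≡ 4.
  x = λ² - 12 - 12 = 16 - 24 ≡ 15; y = λ·(12 - 15) - 7 ≡ 4. → (15, 4)
4G = (15, 4).
Finally 4G + H:
(15, 4) + (13, 21). λ = (21 - 4)/(13 - 15) ≡ 17/21 mod 23. 21⁻¹ ≡ 11 (mod 23), so λ ≡ 3.
  x = λ² - 15 - 13 = 9 - 28 ≡ 4; y = λ·(15 - 4) - 4 ≡ 6. → (4, 6)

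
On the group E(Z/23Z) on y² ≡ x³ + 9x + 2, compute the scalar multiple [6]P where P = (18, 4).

(13, 4)

Double-and-add on 6 = (110)₂. Start with P = (18, 4) for the leading 1-bit.
double: tangent at (18, 4): λ = (3·18² + 9)/(2·4) ≡ 15/8. 8⁻¹ ≡ 3 (mod 23) since 8·3 = 24 ≡ 1, so λ ≡ 15·3 ≡ 22.
  x = λ² - 18 - 18 = 484 - 36 ≡ 11; y = λ·(18 - 11) - 4 ≡ 12. → (11, 12)
add P: (11, 12) + (18, 4). λ = (4 - 12)/(18 - 11) ≡ 15/7 mod 23. 7⁻¹ ≡ 10 (mod 23) since 7·10 = 70 ≡ 1, so λ ≡ 12.
  x = λ² - 11 - 18 = 144 - 29 ≡ 0; y = λ·(11 - 0) - 12 ≡ 5. → (0, 5)
double: tangent at (0, 5): λ = (3·0² + 9)/(2·5) ≡ 9/10. 10⁻¹ ≡ 7 (mod 23) since 10·7 = 70 ≡ 1, so λ ≡ 9·7 ≡ 17.
  x = λ² - 0 - 0 = 289 - 0 ≡ 13; y = λ·(0 - 13) - 5 ≡ 4. → (13, 4)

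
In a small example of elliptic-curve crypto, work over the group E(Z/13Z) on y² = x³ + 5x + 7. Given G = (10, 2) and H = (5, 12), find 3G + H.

(2, 5)

First 3G:
Repeated addition: build up to 3G.
2G: tangent at (10, 2): λ = (3·10² + 5)/(2·2) ≡ 6/4. 4⁻¹ ≡ 10 (mod 13) since 4·10 = 40 ≡ 1, so λ ≡ 6·10 ≡ 8.
  x = λ² - 10 - 10 = 64 - 20 ≡ 5; y = λ·(10 - 5) - 2 ≡ 12. → (5, 12)
3G: (5, 12) + (10, 2). λ = (2 - 12)/(10 - 5) ≡ 3/5 mod 13. 5⁻¹ ≡ 8 (mod 13) since 5·8 = 40 ≡ 1, so λ ≡ 11.
  x = λ² - 5 - 10 = 121 - 15 ≡ 2; y = λ·(5 - 2) - 12 ≡ 8. → (2, 8)
3G = (2, 8).
Finally 3G + H:
(2, 8) + (5, 12). λ = (12 - 8)/(5 - 2) ≡ 4/3 mod 13. 3⁻¹ ≡ 9 (mod 13), so λ ≡ 10.
  x = λ² - 2 - 5 = 100 - 7 ≡ 2; y = λ·(2 - 2) - 8 ≡ 5. → (2, 5)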